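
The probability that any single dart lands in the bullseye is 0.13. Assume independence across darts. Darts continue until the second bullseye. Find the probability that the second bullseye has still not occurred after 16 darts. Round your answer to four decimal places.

Needing more than 16 darts ⇔ fewer than 2 successes in the first 16. With X ~ Binomial(16, 0.13), P(Y > 16) = P(X ≤ 1).
  k=0: C(16,0)·0.13^0·0.87^16 = 0.107723
  k=1: C(16,1)·0.13^1·0.87^15 = 0.257544
P(X ≤ 1) = 0.365267

0.3653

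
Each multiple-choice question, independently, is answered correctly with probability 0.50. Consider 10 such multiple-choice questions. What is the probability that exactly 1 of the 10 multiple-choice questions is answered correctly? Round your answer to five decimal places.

X ~ Binomial(n=10, p=0.50).
P(X=1) = C(10,1) · p^1 · (1−p)^9
= 10 · 0.5 · 0.0019531 = 0.0097656

0.00977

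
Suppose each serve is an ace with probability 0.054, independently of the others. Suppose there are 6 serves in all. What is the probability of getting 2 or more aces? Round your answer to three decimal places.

X ~ Binomial(6, 0.054); P(X ≥ 2) = Σ C(6,k) p^k (1−p)^(6−k) over k:
  k=2: C(6,2)·0.054^2·0.946^4 = 0.03503
  k=3: C(6,3)·0.054^3·0.946^3 = 0.00267
  k=4: C(6,4)·0.054^4·0.946^2 = 0.00011
  k=5: C(6,5)·0.054^5·0.946^1 = 0.00000
  k=6: C(6,6)·0.054^6·0.946^0 = 0.00000
Total = 0.03781

0.038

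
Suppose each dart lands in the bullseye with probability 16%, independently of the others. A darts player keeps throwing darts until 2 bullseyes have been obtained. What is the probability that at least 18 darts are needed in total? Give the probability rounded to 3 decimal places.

Needing more than 17 darts ⇔ fewer than 2 successes in the first 17. With X ~ Binomial(17, 0.16), P(Y > 17) = P(X ≤ 1).
  k=0: C(17,0)·0.16^0·0.84^17 = 0.05161
  k=1: C(17,1)·0.16^1·0.84^16 = 0.16712
P(X ≤ 1) = 0.21874

0.219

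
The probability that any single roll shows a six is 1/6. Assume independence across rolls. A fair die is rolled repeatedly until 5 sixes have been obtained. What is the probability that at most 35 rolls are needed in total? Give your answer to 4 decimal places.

0.7157

Finishing within 35 rolls ⇔ at least 5 successes in the first 35. With X ~ Binomial(35, 0.166667), P(Y ≤ 35) = 1 − P(X ≤ 4).
  k=0: C(35,0)·0.166667^0·0.833333^35 = 0.001693
  k=1: C(35,1)·0.166667^1·0.833333^34 = 0.011851
  k=2: C(35,2)·0.166667^2·0.833333^33 = 0.040293
  k=3: C(35,3)·0.166667^3·0.833333^32 = 0.088645
  k=4: C(35,4)·0.166667^4·0.833333^31 = 0.141833
1 − 0.284315 = 0.715685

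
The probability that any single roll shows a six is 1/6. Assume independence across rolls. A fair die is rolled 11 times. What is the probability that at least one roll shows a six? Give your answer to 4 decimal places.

0.8654

P(at least one) = 1 − P(none) = 1 − (1 − 0.166667)^11
= 1 − 0.134588 = 0.865412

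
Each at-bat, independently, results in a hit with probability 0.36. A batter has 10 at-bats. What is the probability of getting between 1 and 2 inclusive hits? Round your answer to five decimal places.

X ~ Binomial(10, 0.36); P(1 ≤ X ≤ 2) = Σ C(10,k) p^k (1−p)^(10−k) over k:
  k=1: C(10,1)·0.36^1·0.64^9 = 0.0648518
  k=2: C(10,2)·0.36^2·0.64^8 = 0.1641562
Total = 0.2290080

0.22901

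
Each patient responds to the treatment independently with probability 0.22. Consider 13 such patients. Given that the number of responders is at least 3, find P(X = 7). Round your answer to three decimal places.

X ~ Binomial(13, 0.22). Want P(X=7 | X≥3) = P(X=7) / P(X≥3).
P(X=7) = C(13,7)·0.22^7·0.78^6 = 0.00964
P(X≥3) = 1 − 0.03956 − 0.14504 − 0.24546 = 0.56994
Ratio = 0.00964 / 0.56994 = 0.01691

0.017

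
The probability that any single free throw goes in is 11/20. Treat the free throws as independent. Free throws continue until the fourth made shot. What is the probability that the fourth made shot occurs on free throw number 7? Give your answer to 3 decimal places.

0.167

Y = trial on which the fourth success occurs; negative binomial, r=4, p=0.55.
P(Y=7) = C(6,3) · p^4 · (1−p)^3
= 20 · 0.091506 · 0.091125 = 0.16677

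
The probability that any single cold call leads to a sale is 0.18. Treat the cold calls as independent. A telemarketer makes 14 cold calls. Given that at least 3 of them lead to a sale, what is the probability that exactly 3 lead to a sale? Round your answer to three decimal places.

X ~ Binomial(14, 0.18). Want P(X=3 | X≥3) = P(X=3) / P(X≥3).
P(X=3) = C(14,3)·0.18^3·0.82^11 = 0.23926
P(X≥3) = 1 − 0.06214 − 0.19098 − 0.27249 = 0.47439
Ratio = 0.23926 / 0.47439 = 0.50436

0.504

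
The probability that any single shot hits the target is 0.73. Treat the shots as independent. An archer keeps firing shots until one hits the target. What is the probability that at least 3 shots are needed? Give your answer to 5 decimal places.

0.07290

Y = number of shots to the first success; geometric, p = 0.73.
P(Y > 2) = P(first 2 all fail) = (1−p)^2 = 0.0729000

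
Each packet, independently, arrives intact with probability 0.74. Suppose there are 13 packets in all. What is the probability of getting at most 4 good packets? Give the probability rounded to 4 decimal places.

0.0013

X ~ Binomial(13, 0.74); P(X ≤ 4) = Σ C(13,k) p^k (1−p)^(13−k) over k:
  k=0: C(13,0)·0.74^0·0.26^13 = 0.000000
  k=1: C(13,1)·0.74^1·0.26^12 = 0.000001
  k=2: C(13,2)·0.74^2·0.26^11 = 0.000016
  k=3: C(13,3)·0.74^3·0.26^10 = 0.000164
  k=4: C(13,4)·0.74^4·0.26^9 = 0.001164
Total = 0.001344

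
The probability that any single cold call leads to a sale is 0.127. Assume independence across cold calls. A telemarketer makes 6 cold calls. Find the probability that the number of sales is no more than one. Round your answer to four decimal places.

X ~ Binomial(6, 0.127); P(X ≤ 1) = Σ C(6,k) p^k (1−p)^(6−k) over k:
  k=0: C(6,0)·0.127^0·0.873^6 = 0.442675
  k=1: C(6,1)·0.127^1·0.873^5 = 0.386390
Total = 0.829066

0.8291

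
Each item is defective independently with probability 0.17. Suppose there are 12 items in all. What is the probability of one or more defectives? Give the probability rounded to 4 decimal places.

0.8931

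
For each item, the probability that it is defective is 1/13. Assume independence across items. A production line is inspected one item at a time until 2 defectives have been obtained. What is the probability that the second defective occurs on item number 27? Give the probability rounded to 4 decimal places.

0.0208

Y = trial on which the second success occurs; negative binomial, r=2, p=0.076923.
P(Y=27) = C(26,1) · p^2 · (1−p)^25
= 26 · 0.0059172 · 0.13519 = 0.020799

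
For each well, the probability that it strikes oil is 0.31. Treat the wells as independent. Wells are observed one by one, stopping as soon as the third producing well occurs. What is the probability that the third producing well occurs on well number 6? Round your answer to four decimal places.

0.0979

Y = trial on which the third success occurs; negative binomial, r=3, p=0.31.
P(Y=6) = C(5,2) · p^3 · (1−p)^3
= 10 · 0.029791 · 0.32851 = 0.097866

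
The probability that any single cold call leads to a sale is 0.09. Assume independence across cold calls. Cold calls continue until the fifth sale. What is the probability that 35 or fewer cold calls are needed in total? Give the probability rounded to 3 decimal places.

Finishing within 35 cold calls ⇔ at least 5 successes in the first 35. With X ~ Binomial(35, 0.09), P(Y ≤ 35) = 1 − P(X ≤ 4).
  k=0: C(35,0)·0.09^0·0.91^35 = 0.03685
  k=1: C(35,1)·0.09^1·0.91^34 = 0.12756
  k=2: C(35,2)·0.09^2·0.91^33 = 0.21447
  k=3: C(35,3)·0.09^3·0.91^32 = 0.23333
  k=4: C(35,4)·0.09^4·0.91^31 = 0.18461
1 − 0.79682 = 0.20318

0.203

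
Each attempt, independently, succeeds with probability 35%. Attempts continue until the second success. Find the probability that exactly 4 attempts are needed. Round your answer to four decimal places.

Y = trial on which the second success occurs; negative binomial, r=2, p=0.35.
P(Y=4) = C(3,1) · p^2 · (1−p)^2
= 3 · 0.1225 · 0.4225 = 0.155269

0.1553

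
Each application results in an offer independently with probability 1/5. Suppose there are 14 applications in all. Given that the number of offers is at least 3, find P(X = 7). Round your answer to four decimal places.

0.0167

X ~ Binomial(14, 0.20). Want P(X=7 | X≥3) = P(X=7) / P(X≥3).
P(X=7) = C(14,7)·0.20^7·0.80^7 = 0.009213
P(X≥3) = 1 − 0.043980 − 0.153932 − 0.250139 = 0.551949
Ratio = 0.009213 / 0.551949 = 0.016691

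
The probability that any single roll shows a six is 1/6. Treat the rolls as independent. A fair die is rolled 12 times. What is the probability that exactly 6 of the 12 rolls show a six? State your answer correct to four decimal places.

0.0066

X ~ Binomial(n=12, p=0.166667).
P(X=6) = C(12,6) · p^6 · (1−p)^6
= 924 · 2.1433e-05 · 0.3349 = 0.006632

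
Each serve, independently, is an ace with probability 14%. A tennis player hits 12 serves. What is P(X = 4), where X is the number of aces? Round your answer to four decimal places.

X ~ Binomial(n=12, p=0.14).
P(X=4) = C(12,4) · p^4 · (1−p)^8
= 495 · 0.00038416 · 0.29922 = 0.056899

0.0569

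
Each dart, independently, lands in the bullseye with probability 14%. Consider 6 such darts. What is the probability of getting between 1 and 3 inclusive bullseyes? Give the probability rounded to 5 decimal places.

0.59089

X ~ Binomial(6, 0.14); P(1 ≤ X ≤ 3) = Σ C(6,k) p^k (1−p)^(6−k) over k:
  k=1: C(6,1)·0.14^1·0.86^5 = 0.3951587
  k=2: C(6,2)·0.14^2·0.86^4 = 0.1608204
  k=3: C(6,3)·0.14^3·0.86^3 = 0.0349068
Total = 0.5908858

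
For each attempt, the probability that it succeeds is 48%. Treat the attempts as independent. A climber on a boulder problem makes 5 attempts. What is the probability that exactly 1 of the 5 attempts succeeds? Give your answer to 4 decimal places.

0.1755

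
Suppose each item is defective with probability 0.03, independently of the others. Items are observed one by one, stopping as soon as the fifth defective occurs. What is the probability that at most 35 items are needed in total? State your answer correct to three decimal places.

0.004

Finishing within 35 items ⇔ at least 5 successes in the first 35. With X ~ Binomial(35, 0.03), P(Y ≤ 35) = 1 − P(X ≤ 4).
  k=0: C(35,0)·0.03^0·0.97^35 = 0.34436
  k=1: C(35,1)·0.03^1·0.97^34 = 0.37276
  k=2: C(35,2)·0.03^2·0.97^33 = 0.19599
  k=3: C(35,3)·0.03^3·0.97^32 = 0.06668
  k=4: C(35,4)·0.03^4·0.97^31 = 0.01650
1 − 0.99628 = 0.00372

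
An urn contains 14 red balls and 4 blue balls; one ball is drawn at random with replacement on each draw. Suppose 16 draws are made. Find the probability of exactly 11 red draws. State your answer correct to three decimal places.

0.149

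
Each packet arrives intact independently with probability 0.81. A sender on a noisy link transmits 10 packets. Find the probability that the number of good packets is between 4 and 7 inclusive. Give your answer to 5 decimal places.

0.29160

X ~ Binomial(10, 0.81); P(4 ≤ X ≤ 7) = Σ C(10,k) p^k (1−p)^(10−k) over k:
  k=4: C(10,4)·0.81^4·0.19^6 = 0.0042529
  k=5: C(10,5)·0.81^5·0.19^5 = 0.0217567
  k=6: C(10,6)·0.81^6·0.19^4 = 0.0772936
  k=7: C(10,7)·0.81^7·0.19^3 = 0.1882943
Total = 0.2915975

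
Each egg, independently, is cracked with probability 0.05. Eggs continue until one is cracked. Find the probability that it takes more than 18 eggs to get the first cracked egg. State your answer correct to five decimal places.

Y = number of eggs to the first success; geometric, p = 0.05.
P(Y > 18) = P(first 18 all fail) = (1−p)^18 = 0.3972143

0.39721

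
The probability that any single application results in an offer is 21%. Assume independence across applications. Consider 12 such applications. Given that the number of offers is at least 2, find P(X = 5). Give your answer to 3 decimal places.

X ~ Binomial(12, 0.21). Want P(X=5 | X≥2) = P(X=5) / P(X≥2).
P(X=5) = C(12,5)·0.21^5·0.79^7 = 0.06212
P(X≥2) = 1 − 0.05909 − 0.18849 = 0.75241
Ratio = 0.06212 / 0.75241 = 0.08256

0.083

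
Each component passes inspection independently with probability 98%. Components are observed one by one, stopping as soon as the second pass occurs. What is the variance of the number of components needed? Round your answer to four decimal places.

0.0416

Y = total components until the second success; negative binomial with r=2, p=0.98.
Var(Y) = r(1−p)/p² = 2·0.02 / 0.98² = 0.041649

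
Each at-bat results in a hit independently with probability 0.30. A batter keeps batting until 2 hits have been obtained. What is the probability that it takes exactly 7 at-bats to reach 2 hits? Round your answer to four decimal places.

0.0908

Y = trial on which the second success occurs; negative binomial, r=2, p=0.30.
P(Y=7) = C(6,1) · p^2 · (1−p)^5
= 6 · 0.09 · 0.16807 = 0.090758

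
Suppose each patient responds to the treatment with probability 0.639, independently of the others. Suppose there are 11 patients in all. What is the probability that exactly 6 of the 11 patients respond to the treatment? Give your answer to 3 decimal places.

0.193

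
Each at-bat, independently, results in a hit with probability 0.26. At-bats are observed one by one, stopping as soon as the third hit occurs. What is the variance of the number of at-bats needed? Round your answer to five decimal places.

Y = total at-bats until the third success; negative binomial with r=3, p=0.26.
Var(Y) = r(1−p)/p² = 3·0.74 / 0.26² = 32.8402367

32.84024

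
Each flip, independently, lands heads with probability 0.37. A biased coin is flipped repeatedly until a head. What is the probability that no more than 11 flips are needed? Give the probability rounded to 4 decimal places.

Y = number of flips to the first success; geometric, p = 0.37.
P(Y ≤ 11) = 1 − (1−p)^11 = 1 − 0.006205 = 0.993795

0.9938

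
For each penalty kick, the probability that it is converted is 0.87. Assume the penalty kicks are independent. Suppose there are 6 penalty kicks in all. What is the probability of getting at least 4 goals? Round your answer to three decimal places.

0.968

X ~ Binomial(6, 0.87); P(X ≥ 4) = Σ C(6,k) p^k (1−p)^(6−k) over k:
  k=4: C(6,4)·0.87^4·0.13^2 = 0.14523
  k=5: C(6,5)·0.87^5·0.13^1 = 0.38877
  k=6: C(6,6)·0.87^6·0.13^0 = 0.43363
Total = 0.96762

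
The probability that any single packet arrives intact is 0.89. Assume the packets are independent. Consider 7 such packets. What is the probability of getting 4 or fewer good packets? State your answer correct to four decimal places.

X ~ Binomial(7, 0.89); P(X ≤ 4) = Σ C(7,k) p^k (1−p)^(7−k) over k:
  k=0: C(7,0)·0.89^0·0.11^7 = 0.000000
  k=1: C(7,1)·0.89^1·0.11^6 = 0.000011
  k=2: C(7,2)·0.89^2·0.11^5 = 0.000268
  k=3: C(7,3)·0.89^3·0.11^4 = 0.003613
  k=4: C(7,4)·0.89^4·0.11^3 = 0.029228
Total = 0.033120

0.0331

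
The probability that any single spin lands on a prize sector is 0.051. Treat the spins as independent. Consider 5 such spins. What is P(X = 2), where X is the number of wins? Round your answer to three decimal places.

0.022

X ~ Binomial(n=5, p=0.051).
P(X=2) = C(5,2) · p^2 · (1−p)^3
= 10 · 0.002601 · 0.85467 = 0.02223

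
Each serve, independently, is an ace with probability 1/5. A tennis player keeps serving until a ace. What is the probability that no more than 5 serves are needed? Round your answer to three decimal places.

Y = number of serves to the first success; geometric, p = 0.20.
P(Y ≤ 5) = 1 − (1−p)^5 = 1 − 0.32768 = 0.67232

0.672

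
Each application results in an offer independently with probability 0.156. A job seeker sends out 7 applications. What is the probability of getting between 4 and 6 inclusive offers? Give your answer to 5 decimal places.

X ~ Binomial(7, 0.156); P(4 ≤ X ≤ 6) = Σ C(7,k) p^k (1−p)^(7−k) over k:
  k=4: C(7,4)·0.156^4·0.844^3 = 0.0124622
  k=5: C(7,5)·0.156^5·0.844^2 = 0.0013821
  k=6: C(7,6)·0.156^6·0.844^1 = 0.0000852
Total = 0.0139294

0.01393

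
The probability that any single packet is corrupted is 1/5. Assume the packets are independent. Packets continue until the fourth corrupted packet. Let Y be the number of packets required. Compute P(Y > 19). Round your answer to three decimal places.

Needing more than 19 packets ⇔ fewer than 4 successes in the first 19. With X ~ Binomial(19, 0.20), P(Y > 19) = P(X ≤ 3).
  k=0: C(19,0)·0.20^0·0.80^19 = 0.01441
  k=1: C(19,1)·0.20^1·0.80^18 = 0.06845
  k=2: C(19,2)·0.20^2·0.80^17 = 0.15402
  k=3: C(19,3)·0.20^3·0.80^16 = 0.21820
P(X ≤ 3) = 0.45509

0.455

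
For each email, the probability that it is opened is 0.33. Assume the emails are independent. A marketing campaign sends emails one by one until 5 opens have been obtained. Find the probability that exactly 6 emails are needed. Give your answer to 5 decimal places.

Y = trial on which the fifth success occurs; negative binomial, r=5, p=0.33.
P(Y=6) = C(5,4) · p^5 · (1−p)^1
= 5 · 0.0039135 · 0.67 = 0.0131104

0.01311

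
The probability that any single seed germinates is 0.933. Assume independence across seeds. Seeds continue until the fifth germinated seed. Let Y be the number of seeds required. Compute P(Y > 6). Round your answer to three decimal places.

0.056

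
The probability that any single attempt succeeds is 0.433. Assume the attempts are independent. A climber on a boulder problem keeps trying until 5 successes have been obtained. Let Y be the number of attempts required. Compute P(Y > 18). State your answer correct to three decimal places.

0.055

Needing more than 18 attempts ⇔ fewer than 5 successes in the first 18. With X ~ Binomial(18, 0.433), P(Y > 18) = P(X ≤ 4).
  k=0: C(18,0)·0.433^0·0.567^18 = 0.00004
  k=1: C(18,1)·0.433^1·0.567^17 = 0.00050
  k=2: C(18,2)·0.433^2·0.567^16 = 0.00327
  k=3: C(18,3)·0.433^3·0.567^15 = 0.01333
  k=4: C(18,4)·0.433^4·0.567^14 = 0.03818
P(X ≤ 4) = 0.05533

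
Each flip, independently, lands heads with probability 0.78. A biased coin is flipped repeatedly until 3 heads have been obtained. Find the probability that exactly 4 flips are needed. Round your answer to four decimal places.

0.3132

Y = trial on which the third success occurs; negative binomial, r=3, p=0.78.
P(Y=4) = C(3,2) · p^3 · (1−p)^1
= 3 · 0.47455 · 0.22 = 0.313204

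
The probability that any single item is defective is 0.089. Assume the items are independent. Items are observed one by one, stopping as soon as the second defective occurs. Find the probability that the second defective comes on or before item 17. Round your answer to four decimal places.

0.4545

Finishing within 17 items ⇔ at least 2 successes in the first 17. With X ~ Binomial(17, 0.089), P(Y ≤ 17) = 1 − P(X ≤ 1).
  k=0: C(17,0)·0.089^0·0.911^17 = 0.205028
  k=1: C(17,1)·0.089^1·0.911^16 = 0.340512
1 − 0.545540 = 0.454460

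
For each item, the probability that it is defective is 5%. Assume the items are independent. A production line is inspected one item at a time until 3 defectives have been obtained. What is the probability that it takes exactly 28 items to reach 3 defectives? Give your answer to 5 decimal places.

Y = trial on which the third success occurs; negative binomial, r=3, p=0.05.
P(Y=28) = C(27,2) · p^3 · (1−p)^25
= 351 · 0.000125 · 0.27739 = 0.0121705

0.01217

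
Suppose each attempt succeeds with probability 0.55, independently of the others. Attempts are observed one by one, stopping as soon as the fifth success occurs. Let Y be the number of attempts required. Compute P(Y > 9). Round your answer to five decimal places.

Needing more than 9 attempts ⇔ fewer than 5 successes in the first 9. With X ~ Binomial(9, 0.55), P(Y > 9) = P(X ≤ 4).
  k=0: C(9,0)·0.55^0·0.45^9 = 0.0007567
  k=1: C(9,1)·0.55^1·0.45^8 = 0.0083235
  k=2: C(9,2)·0.55^2·0.45^7 = 0.0406926
  k=3: C(9,3)·0.55^3·0.45^6 = 0.1160493
  k=4: C(9,4)·0.55^4·0.45^5 = 0.2127570
P(X ≤ 4) = 0.3785791

0.37858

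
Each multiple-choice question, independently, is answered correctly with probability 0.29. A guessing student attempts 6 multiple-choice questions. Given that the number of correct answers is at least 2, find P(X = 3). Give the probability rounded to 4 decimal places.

X ~ Binomial(6, 0.29). Want P(X=3 | X≥2) = P(X=3) / P(X≥2).
P(X=3) = C(6,3)·0.29^3·0.71^3 = 0.174582
P(X≥2) = 1 − 0.128100 − 0.313936 = 0.557964
Ratio = 0.174582 / 0.557964 = 0.312891

0.3129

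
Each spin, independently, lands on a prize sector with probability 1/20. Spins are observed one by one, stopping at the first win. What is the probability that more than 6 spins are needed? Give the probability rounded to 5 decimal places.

Y = number of spins to the first success; geometric, p = 0.05.
P(Y > 6) = P(first 6 all fail) = (1−p)^6 = 0.7350919

0.73509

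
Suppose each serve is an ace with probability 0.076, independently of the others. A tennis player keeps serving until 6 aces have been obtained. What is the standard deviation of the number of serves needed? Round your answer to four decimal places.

30.9812

Y = total serves until the sixth success; negative binomial with r=6, p=0.076.
SD(Y) = √[r(1−p)/p²] = √(959.833795) = 30.981185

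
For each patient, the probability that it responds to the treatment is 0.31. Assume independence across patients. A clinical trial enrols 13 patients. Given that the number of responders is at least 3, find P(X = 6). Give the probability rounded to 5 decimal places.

0.13855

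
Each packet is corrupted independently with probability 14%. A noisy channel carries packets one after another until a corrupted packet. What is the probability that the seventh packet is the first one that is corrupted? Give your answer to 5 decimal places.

Geometric (trials to first success), p = 0.14.
P(Y = 7) = (1−p)^6 · p = 0.40457 · 0.14 = 0.0566394

0.05664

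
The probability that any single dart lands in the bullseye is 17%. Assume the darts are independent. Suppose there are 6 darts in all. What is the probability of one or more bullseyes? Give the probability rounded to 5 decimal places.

P(at least one) = 1 − P(none) = 1 − (1 − 0.17)^6
= 1 − 0.3269404 = 0.6730596

0.67306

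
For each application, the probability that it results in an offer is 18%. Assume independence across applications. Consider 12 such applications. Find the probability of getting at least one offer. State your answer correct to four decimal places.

0.9076

P(at least one) = 1 − P(none) = 1 − (1 − 0.18)^12
= 1 − 0.092420 = 0.907580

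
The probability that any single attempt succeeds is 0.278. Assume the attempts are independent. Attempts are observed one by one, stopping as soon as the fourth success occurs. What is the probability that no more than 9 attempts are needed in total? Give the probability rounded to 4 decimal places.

0.2217

Finishing within 9 attempts ⇔ at least 4 successes in the first 9. With X ~ Binomial(9, 0.278), P(Y ≤ 9) = 1 − P(X ≤ 3).
  k=0: C(9,0)·0.278^0·0.722^9 = 0.053313
  k=1: C(9,1)·0.278^1·0.722^8 = 0.184750
  k=2: C(9,2)·0.278^2·0.722^7 = 0.284546
  k=3: C(9,3)·0.278^3·0.722^6 = 0.255645
1 − 0.778254 = 0.221746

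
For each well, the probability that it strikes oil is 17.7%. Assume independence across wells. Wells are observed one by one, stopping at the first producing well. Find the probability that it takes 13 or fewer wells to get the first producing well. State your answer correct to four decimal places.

0.9205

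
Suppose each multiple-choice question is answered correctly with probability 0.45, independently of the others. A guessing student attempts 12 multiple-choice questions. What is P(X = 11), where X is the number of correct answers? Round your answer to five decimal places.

X ~ Binomial(n=12, p=0.45).
P(X=11) = C(12,11) · p^11 · (1−p)^1
= 12 · 0.00015323 · 0.55 = 0.0010113

0.00101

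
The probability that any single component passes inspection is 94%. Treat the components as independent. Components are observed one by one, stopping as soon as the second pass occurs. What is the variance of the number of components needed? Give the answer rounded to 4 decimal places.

Y = total components until the second success; negative binomial with r=2, p=0.94.
Var(Y) = r(1−p)/p² = 2·0.06 / 0.94² = 0.135808

0.1358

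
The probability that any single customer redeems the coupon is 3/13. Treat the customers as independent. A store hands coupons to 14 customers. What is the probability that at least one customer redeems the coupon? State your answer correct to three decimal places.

P(at least one) = 1 − P(none) = 1 − (1 − 0.230769)^14
= 1 − 0.02540 = 0.97460

0.975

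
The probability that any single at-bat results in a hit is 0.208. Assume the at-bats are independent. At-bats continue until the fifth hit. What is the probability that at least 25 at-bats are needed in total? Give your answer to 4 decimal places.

Needing more than 24 at-bats ⇔ fewer than 5 successes in the first 24. With X ~ Binomial(24, 0.208), P(Y > 24) = P(X ≤ 4).
  k=0: C(24,0)·0.208^0·0.792^24 = 0.003710
  k=1: C(24,1)·0.208^1·0.792^23 = 0.023386
  k=2: C(24,2)·0.208^2·0.792^22 = 0.070630
  k=3: C(24,3)·0.208^3·0.792^21 = 0.136028
  k=4: C(24,4)·0.208^4·0.792^20 = 0.187554
P(X ≤ 4) = 0.421309

0.4213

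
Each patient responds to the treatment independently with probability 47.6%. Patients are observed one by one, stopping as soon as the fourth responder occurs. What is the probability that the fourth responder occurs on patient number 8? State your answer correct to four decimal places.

0.1355

Y = trial on which the fourth success occurs; negative binomial, r=4, p=0.476.
P(Y=8) = C(7,3) · p^4 · (1−p)^4
= 35 · 0.051337 · 0.075392 = 0.135463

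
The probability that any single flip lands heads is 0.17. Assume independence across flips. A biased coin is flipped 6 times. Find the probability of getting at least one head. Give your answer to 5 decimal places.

0.67306

P(at least one) = 1 − P(none) = 1 − (1 − 0.17)^6
= 1 − 0.3269404 = 0.6730596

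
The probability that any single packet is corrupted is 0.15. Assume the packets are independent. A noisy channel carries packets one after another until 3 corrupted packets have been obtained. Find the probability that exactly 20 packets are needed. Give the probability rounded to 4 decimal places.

Y = trial on which the third success occurs; negative binomial, r=3, p=0.15.
P(Y=20) = C(19,2) · p^3 · (1−p)^17
= 171 · 0.003375 · 0.063113 = 0.036424

0.0364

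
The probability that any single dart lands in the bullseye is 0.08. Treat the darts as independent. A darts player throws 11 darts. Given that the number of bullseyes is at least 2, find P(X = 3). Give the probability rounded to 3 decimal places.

X ~ Binomial(11, 0.08). Want P(X=3 | X≥2) = P(X=3) / P(X≥2).
P(X=3) = C(11,3)·0.08^3·0.92^8 = 0.04336
P(X≥2) = 1 − 0.39964 − 0.38226 = 0.21810
Ratio = 0.04336 / 0.21810 = 0.19879

0.199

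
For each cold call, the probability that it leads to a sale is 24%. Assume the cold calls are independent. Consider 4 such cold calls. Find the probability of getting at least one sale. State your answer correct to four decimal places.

0.6664

P(at least one) = 1 − P(none) = 1 − (1 − 0.24)^4
= 1 − 0.333622 = 0.666378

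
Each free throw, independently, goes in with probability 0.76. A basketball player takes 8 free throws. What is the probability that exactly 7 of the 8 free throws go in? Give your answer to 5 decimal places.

X ~ Binomial(n=8, p=0.76).
P(X=7) = C(8,7) · p^7 · (1−p)^1
= 8 · 0.14645 · 0.24 = 0.2811877

0.28119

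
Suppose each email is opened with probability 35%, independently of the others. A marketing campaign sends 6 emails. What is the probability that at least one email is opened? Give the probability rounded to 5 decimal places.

0.92458

P(at least one) = 1 − P(none) = 1 − (1 − 0.35)^6
= 1 − 0.0754189 = 0.9245811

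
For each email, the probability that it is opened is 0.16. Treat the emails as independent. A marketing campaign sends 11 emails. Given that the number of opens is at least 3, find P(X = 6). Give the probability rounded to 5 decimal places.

X ~ Binomial(11, 0.16). Want P(X=6 | X≥3) = P(X=6) / P(X≥3).
P(X=6) = C(11,6)·0.16^6·0.84^5 = 0.0032416
P(X≥3) = 1 − 0.1469170 − 0.3078262 − 0.2931678 = 0.2520890
Ratio = 0.0032416 / 0.2520890 = 0.0128589

0.01286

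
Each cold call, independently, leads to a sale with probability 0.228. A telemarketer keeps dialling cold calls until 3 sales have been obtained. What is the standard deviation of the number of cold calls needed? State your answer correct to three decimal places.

Y = total cold calls until the third success; negative binomial with r=3, p=0.228.
SD(Y) = √[r(1−p)/p²] = √(44.55217) = 6.67474

6.675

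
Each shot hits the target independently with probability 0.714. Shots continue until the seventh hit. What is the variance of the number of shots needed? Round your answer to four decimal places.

3.9271

Y = total shots until the seventh success; negative binomial with r=7, p=0.714.
Var(Y) = r(1−p)/p² = 7·0.286 / 0.714² = 3.927061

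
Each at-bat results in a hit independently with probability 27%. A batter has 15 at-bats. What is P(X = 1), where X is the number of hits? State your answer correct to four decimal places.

0.0494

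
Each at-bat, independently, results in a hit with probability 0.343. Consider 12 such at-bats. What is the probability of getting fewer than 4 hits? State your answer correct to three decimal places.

0.366

X ~ Binomial(12, 0.343); P(X ≤ 3) = Σ C(12,k) p^k (1−p)^(12−k) over k:
  k=0: C(12,0)·0.343^0·0.657^12 = 0.00647
  k=1: C(12,1)·0.343^1·0.657^11 = 0.04052
  k=2: C(12,2)·0.343^2·0.657^10 = 0.11636
  k=3: C(12,3)·0.343^3·0.657^9 = 0.20249
Total = 0.36583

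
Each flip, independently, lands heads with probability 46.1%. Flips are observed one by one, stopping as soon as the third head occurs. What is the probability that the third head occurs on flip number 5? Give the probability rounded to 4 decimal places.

0.1708

Y = trial on which the third success occurs; negative binomial, r=3, p=0.461.
P(Y=5) = C(4,2) · p^3 · (1−p)^2
= 6 · 0.097972 · 0.29052 = 0.170778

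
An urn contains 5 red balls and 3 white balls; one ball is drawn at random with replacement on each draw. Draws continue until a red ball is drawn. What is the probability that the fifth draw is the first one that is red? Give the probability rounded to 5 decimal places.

0.01236

Geometric (trials to first success), p = 0.625.
P(Y = 5) = (1−p)^4 · p = 0.019775 · 0.625 = 0.0123596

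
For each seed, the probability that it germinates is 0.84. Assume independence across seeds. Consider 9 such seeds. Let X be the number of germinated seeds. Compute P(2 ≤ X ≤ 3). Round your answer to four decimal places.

X ~ Binomial(9, 0.84); P(2 ≤ X ≤ 3) = Σ C(9,k) p^k (1−p)^(9−k) over k:
  k=2: C(9,2)·0.84^2·0.16^7 = 0.000068
  k=3: C(9,3)·0.84^3·0.16^6 = 0.000835
Total = 0.000903

0.0009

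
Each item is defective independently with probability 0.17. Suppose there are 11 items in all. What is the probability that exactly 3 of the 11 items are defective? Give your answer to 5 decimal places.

0.18258

X ~ Binomial(n=11, p=0.17).
P(X=3) = C(11,3) · p^3 · (1−p)^8
= 165 · 0.004913 · 0.22523 = 0.1825809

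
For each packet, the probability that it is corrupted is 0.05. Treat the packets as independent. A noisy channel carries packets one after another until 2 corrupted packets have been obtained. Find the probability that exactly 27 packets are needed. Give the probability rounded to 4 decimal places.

0.0180

Y = trial on which the second success occurs; negative binomial, r=2, p=0.05.
P(Y=27) = C(26,1) · p^2 · (1−p)^25
= 26 · 0.0025 · 0.27739 = 0.018030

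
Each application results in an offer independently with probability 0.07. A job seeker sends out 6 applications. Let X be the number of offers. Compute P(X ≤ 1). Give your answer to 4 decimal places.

0.9392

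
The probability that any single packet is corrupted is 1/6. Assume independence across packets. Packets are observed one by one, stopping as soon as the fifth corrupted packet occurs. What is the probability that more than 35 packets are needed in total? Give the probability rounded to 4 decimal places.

Needing more than 35 packets ⇔ fewer than 5 successes in the first 35. With X ~ Binomial(35, 0.166667), P(Y > 35) = P(X ≤ 4).
  k=0: C(35,0)·0.166667^0·0.833333^35 = 0.001693
  k=1: C(35,1)·0.166667^1·0.833333^34 = 0.011851
  k=2: C(35,2)·0.166667^2·0.833333^33 = 0.040293
  k=3: C(35,3)·0.166667^3·0.833333^32 = 0.088645
  k=4: C(35,4)·0.166667^4·0.833333^31 = 0.141833
P(X ≤ 4) = 0.284315

0.2843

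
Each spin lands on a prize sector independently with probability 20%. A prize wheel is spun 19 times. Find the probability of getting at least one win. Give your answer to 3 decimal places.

0.986

P(at least one) = 1 − P(none) = 1 − (1 − 0.20)^19
= 1 − 0.01441 = 0.98559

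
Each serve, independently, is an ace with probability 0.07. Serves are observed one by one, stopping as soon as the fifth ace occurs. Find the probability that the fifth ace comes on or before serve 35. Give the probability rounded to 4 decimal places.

Finishing within 35 serves ⇔ at least 5 successes in the first 35. With X ~ Binomial(35, 0.07), P(Y ≤ 35) = 1 − P(X ≤ 4).
  k=0: C(35,0)·0.07^0·0.93^35 = 0.078868
  k=1: C(35,1)·0.07^1·0.93^34 = 0.207772
  k=2: C(35,2)·0.07^2·0.93^33 = 0.265858
  k=3: C(35,3)·0.07^3·0.93^32 = 0.220119
  k=4: C(35,4)·0.07^4·0.93^31 = 0.132545
1 − 0.905163 = 0.094837

0.0948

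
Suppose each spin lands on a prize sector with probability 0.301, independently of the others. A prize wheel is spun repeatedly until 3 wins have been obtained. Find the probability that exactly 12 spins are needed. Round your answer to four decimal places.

0.0598

Y = trial on which the third success occurs; negative binomial, r=3, p=0.301.
P(Y=12) = C(11,2) · p^3 · (1−p)^9
= 55 · 0.027271 · 0.039838 = 0.059753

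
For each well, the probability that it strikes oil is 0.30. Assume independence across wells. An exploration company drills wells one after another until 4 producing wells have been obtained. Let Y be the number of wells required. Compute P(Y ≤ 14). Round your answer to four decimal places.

0.6448

Finishing within 14 wells ⇔ at least 4 successes in the first 14. With X ~ Binomial(14, 0.30), P(Y ≤ 14) = 1 − P(X ≤ 3).
  k=0: C(14,0)·0.30^0·0.70^14 = 0.006782
  k=1: C(14,1)·0.30^1·0.70^13 = 0.040693
  k=2: C(14,2)·0.30^2·0.70^12 = 0.113360
  k=3: C(14,3)·0.30^3·0.70^11 = 0.194332
1 − 0.355167 = 0.644833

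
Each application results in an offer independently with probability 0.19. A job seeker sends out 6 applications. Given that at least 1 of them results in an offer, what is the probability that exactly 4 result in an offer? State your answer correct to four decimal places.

X ~ Binomial(6, 0.19). Want P(X=4 | X≥1) = P(X=4) / P(X≥1).
P(X=4) = C(6,4)·0.19^4·0.81^2 = 0.012826
P(X≥1) = 1 − 0.282430 = 0.717570
Ratio = 0.012826 / 0.717570 = 0.017874

0.0179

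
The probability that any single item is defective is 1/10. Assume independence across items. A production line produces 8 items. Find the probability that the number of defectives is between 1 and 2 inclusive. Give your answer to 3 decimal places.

0.531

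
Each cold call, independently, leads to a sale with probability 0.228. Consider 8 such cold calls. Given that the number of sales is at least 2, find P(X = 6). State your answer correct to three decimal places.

0.004

X ~ Binomial(8, 0.228). Want P(X=6 | X≥2) = P(X=6) / P(X≥2).
P(X=6) = C(8,6)·0.228^6·0.772^2 = 0.00234
P(X≥2) = 1 − 0.12616 − 0.29809 = 0.57575
Ratio = 0.00234 / 0.57575 = 0.00407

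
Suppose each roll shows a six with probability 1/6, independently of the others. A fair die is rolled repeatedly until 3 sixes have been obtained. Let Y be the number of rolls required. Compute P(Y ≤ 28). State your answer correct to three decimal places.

0.868

Finishing within 28 rolls ⇔ at least 3 successes in the first 28. With X ~ Binomial(28, 0.166667), P(Y ≤ 28) = 1 − P(X ≤ 2).
  k=0: C(28,0)·0.166667^0·0.833333^28 = 0.00607
  k=1: C(28,1)·0.166667^1·0.833333^27 = 0.03397
  k=2: C(28,2)·0.166667^2·0.833333^26 = 0.09172
1 − 0.13176 = 0.86824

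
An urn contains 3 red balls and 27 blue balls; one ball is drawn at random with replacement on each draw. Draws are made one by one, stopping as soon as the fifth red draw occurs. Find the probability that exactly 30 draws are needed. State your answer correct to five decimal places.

Y = trial on which the fifth success occurs; negative binomial, r=5, p=0.10.
P(Y=30) = C(29,4) · p^5 · (1−p)^25
= 23751 · 1e-05 · 0.07179 = 0.0170508

0.01705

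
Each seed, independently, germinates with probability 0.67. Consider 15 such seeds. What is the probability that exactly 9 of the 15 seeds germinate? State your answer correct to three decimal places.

X ~ Binomial(n=15, p=0.67).
P(X=9) = C(15,9) · p^9 · (1−p)^6
= 5005 · 0.027207 · 0.0012915 = 0.17586

0.176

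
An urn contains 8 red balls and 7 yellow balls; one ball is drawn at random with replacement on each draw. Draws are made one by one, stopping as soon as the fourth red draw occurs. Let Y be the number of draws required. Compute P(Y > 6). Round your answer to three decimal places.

Needing more than 6 draws ⇔ fewer than 4 successes in the first 6. With X ~ Binomial(6, 0.533333), P(Y > 6) = P(X ≤ 3).
  k=0: C(6,0)·0.533333^0·0.466667^6 = 0.01033
  k=1: C(6,1)·0.533333^1·0.466667^5 = 0.07082
  k=2: C(6,2)·0.533333^2·0.466667^4 = 0.20236
  k=3: C(6,3)·0.533333^3·0.466667^3 = 0.30835
P(X ≤ 3) = 0.59186

0.592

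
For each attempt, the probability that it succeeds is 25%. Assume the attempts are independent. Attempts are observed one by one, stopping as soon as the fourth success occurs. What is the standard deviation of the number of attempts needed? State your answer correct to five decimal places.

Y = total attempts until the fourth success; negative binomial with r=4, p=0.25.
SD(Y) = √[r(1−p)/p²] = √(48.0000000) = 6.9282032

6.92820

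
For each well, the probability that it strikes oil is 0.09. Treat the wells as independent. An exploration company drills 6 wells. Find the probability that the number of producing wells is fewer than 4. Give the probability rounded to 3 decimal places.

0.999

X ~ Binomial(6, 0.09); P(X ≤ 3) = Σ C(6,k) p^k (1−p)^(6−k) over k:
  k=0: C(6,0)·0.09^0·0.91^6 = 0.56787
  k=1: C(6,1)·0.09^1·0.91^5 = 0.33698
  k=2: C(6,2)·0.09^2·0.91^4 = 0.08332
  k=3: C(6,3)·0.09^3·0.91^3 = 0.01099
Total = 0.99915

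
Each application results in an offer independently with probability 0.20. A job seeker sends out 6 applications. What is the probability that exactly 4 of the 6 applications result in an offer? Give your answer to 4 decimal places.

X ~ Binomial(n=6, p=0.20).
P(X=4) = C(6,4) · p^4 · (1−p)^2
= 15 · 0.0016 · 0.64 = 0.015360

0.0154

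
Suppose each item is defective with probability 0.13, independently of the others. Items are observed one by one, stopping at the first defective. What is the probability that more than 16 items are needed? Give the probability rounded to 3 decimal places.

0.108

Y = number of items to the first success; geometric, p = 0.13.
P(Y > 16) = P(first 16 all fail) = (1−p)^16 = 0.10772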